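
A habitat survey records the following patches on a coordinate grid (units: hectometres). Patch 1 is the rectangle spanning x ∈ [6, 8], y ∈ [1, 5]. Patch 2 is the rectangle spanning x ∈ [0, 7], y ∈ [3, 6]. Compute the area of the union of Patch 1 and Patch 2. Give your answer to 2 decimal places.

By inclusion–exclusion:
Individual areas: |Patch 1| = 8, |Patch 2| = 21.
|Patch 1∩Patch 2|: x∈[6,7], y∈[3,5] → 1·2 = 2.
|Patch 1 ∪ Patch 2| = 29 − 2 = 27.00.

27.00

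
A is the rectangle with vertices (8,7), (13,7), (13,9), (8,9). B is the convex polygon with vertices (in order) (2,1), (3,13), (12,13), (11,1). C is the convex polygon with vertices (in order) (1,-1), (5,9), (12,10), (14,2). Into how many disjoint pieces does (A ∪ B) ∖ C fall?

(A ∪ B) ∖ C splits into 3 disjoint pieces (area 1, area 0.2092, area 41.3836).

3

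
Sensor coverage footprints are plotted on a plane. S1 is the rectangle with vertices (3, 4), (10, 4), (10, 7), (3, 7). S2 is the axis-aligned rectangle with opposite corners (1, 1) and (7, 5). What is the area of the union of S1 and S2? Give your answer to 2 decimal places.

41.00

By inclusion–exclusion:
Individual areas: |S1| = 21, |S2| = 24.
|S1∩S2|: x∈[3,7], y∈[4,5] → 4·1 = 4.
|S1 ∪ S2| = 45 − 4 = 41.00.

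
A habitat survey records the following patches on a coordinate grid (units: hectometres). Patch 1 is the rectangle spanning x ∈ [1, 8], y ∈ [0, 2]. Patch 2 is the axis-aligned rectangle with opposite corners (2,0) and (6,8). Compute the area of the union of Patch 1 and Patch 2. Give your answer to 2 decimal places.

38.00

By inclusion–exclusion:
Individual areas: |Patch 1| = 14, |Patch 2| = 32.
|Patch 1∩Patch 2|: x∈[2,6], y∈[0,2] → 4·2 = 8.
|Patch 1 ∪ Patch 2| = 46 − 8 = 38.00.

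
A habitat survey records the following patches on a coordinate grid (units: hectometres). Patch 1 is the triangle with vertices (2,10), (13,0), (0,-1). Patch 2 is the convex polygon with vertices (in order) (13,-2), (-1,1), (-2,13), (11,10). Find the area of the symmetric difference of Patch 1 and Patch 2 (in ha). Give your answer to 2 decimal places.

97.52

|Patch 1| = 70.5, |Patch 2| = 157.5, |Patch 1∩Patch 2| = 65.2402.
|Patch 1 △ Patch 2| = |Patch 1| + |Patch 2| − 2·|Patch 1∩Patch 2| = 70.5 + 157.5 − 130.4804 = 97.52.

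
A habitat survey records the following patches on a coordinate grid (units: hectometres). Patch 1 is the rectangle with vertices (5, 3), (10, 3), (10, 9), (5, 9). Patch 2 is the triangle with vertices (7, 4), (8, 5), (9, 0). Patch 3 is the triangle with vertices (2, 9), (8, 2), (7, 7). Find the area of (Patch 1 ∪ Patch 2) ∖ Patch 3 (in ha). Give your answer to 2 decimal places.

|Patch 1 ∪ Patch 2| = 31.35.
|(Patch 1 ∪ Patch 2) ∩ Patch 3| = 7.8714.
|(Patch 1 ∪ Patch 2) ∖ Patch 3| = 31.35 − 7.8714 = 23.48.

23.48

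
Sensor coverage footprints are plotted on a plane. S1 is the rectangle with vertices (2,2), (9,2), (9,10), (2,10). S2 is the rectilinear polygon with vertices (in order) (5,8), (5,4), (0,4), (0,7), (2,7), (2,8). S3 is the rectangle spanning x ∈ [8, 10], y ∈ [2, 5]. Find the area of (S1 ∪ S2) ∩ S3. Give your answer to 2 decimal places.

3.00

The region (S1 ∪ S2) ∩ S3 is the polygon with vertices (9,2), (8,2), (8,5), (9,5).
By the shoelace formula its area is 3.00.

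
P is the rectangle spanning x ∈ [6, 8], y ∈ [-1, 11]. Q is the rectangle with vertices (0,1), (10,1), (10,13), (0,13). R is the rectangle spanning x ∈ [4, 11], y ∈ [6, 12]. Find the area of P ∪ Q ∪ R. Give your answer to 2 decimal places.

130.00

By inclusion–exclusion:
Individual areas: |P| = 24, |Q| = 120, |R| = 42.
|P∩Q|: x∈[6,8], y∈[1,11] → 2·10 = 20.
|P∩R|: x∈[6,8], y∈[6,11] → 2·5 = 10.
|Q∩R|: x∈[4,10], y∈[6,12] → 6·6 = 36.
|P∩Q∩R| = 10.
|P ∪ Q ∪ R| = 186 − 66 + 10 = 130.00.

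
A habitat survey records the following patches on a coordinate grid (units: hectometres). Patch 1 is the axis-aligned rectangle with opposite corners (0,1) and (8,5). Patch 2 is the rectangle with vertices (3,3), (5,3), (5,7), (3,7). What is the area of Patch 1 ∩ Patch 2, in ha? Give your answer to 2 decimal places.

|Patch 1∩Patch 2|: x∈[3,5], y∈[3,5] → 2·2 = 4.

4.00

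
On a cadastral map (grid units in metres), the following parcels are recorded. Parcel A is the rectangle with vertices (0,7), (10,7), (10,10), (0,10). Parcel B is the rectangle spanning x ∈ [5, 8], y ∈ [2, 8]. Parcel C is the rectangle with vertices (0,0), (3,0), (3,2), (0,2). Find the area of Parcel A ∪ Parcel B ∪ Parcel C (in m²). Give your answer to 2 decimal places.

By inclusion–exclusion:
Individual areas: |Parcel A| = 30, |Parcel B| = 18, |Parcel C| = 6.
|Parcel A∩Parcel B|: x∈[5,8], y∈[7,8] → 3·1 = 3.
|Parcel A∩Parcel C| = 0 (no overlap).
|Parcel B∩Parcel C| = 0 (no overlap).
|Parcel A∩Parcel B∩Parcel C| = 0.
|Parcel A ∪ Parcel B ∪ Parcel C| = 54 − 3 + 0 = 51.00.

51.00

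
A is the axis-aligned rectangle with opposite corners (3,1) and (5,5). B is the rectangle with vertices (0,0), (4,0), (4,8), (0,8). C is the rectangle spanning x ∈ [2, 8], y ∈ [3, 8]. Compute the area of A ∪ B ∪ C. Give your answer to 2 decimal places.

54.00

By inclusion–exclusion:
Individual areas: |A| = 8, |B| = 32, |C| = 30.
|A∩B|: x∈[3,4], y∈[1,5] → 1·4 = 4.
|A∩C|: x∈[3,5], y∈[3,5] → 2·2 = 4.
|B∩C|: x∈[2,4], y∈[3,8] → 2·5 = 10.
|A∩B∩C| = 2.
|A ∪ B ∪ C| = 70 − 18 + 2 = 54.00.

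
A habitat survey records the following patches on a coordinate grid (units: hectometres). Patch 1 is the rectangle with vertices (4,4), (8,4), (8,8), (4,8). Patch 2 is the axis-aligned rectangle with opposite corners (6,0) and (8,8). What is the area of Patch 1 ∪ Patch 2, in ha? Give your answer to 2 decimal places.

By inclusion–exclusion:
Individual areas: |Patch 1| = 16, |Patch 2| = 16.
|Patch 1∩Patch 2|: x∈[6,8], y∈[4,8] → 2·4 = 8.
|Patch 1 ∪ Patch 2| = 32 − 8 = 24.00.

24.00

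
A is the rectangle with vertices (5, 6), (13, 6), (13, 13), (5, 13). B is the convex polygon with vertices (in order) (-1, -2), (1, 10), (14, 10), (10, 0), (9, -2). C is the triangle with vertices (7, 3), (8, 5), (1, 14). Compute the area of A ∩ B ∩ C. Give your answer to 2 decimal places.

3.05

The intersection is the polygon with vertices (5.364,6), (5,6.667), (5,8.857), (7.222,6).
By the shoelace formula its area is 3.05.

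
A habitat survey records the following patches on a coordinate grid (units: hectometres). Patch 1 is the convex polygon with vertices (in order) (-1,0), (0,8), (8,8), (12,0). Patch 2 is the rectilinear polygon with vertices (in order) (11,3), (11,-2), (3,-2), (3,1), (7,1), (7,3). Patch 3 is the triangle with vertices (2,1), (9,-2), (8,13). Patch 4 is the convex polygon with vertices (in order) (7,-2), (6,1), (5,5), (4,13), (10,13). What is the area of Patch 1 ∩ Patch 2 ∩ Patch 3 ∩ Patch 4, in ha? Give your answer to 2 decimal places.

2.93

The intersection is the polygon with vertices (7,1), (7,3), (8,3), (7.4,0), (6.333,0), (6,1).
By the shoelace formula its area is 2.93.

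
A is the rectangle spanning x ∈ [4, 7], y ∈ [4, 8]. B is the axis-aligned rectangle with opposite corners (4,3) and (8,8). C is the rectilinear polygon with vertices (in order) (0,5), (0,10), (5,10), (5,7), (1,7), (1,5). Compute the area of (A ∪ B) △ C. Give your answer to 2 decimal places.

|A ∪ B| = 20.
|(A ∪ B) ∩ C| = 1.
|(A ∪ B) △ C| = 20 + 17 − 2 = 35.00.

35.00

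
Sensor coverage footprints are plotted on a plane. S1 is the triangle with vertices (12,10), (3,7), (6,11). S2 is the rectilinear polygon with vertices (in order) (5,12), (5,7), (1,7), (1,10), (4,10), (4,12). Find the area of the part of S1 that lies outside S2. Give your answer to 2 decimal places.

|S1| = 13.5, |S1∩S2| = 2.
|S1 ∖ S2| = |S1| − |S1∩S2| = 13.5 − 2 = 11.50.

11.50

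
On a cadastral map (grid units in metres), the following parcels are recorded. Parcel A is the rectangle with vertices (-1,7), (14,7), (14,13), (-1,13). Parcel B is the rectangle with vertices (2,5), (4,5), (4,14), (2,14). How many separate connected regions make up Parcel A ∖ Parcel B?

2

Parcel A ∖ Parcel B splits into 2 disjoint pieces (area 60, area 18).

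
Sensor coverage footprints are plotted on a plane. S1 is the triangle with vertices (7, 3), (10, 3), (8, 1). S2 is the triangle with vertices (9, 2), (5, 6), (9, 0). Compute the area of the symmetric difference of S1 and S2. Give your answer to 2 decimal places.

|S1| = 3, |S2| = 4, |S1∩S2| = 1.7.
|S1 △ S2| = |S1| + |S2| − 2·|S1∩S2| = 3 + 4 − 3.4 = 3.60.

3.60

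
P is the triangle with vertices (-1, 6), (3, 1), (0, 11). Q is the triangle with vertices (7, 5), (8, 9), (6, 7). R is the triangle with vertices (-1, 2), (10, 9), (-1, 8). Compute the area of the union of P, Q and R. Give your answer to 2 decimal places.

38.34

By inclusion–exclusion:
Individual areas: |P| = 12.5, |Q| = 3, |R| = 33.
|P∩Q| = 0.
|P∩R| = 8.6537.
|Q∩R| = 1.507.
|P∩Q∩R| = 0.
|P ∪ Q ∪ R| = 48.5 − 10.1607 + 0 = 38.34.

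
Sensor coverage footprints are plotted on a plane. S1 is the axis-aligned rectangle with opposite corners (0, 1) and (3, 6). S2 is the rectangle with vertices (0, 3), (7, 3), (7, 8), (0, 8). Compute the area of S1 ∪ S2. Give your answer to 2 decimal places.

41.00

By inclusion–exclusion:
Individual areas: |S1| = 15, |S2| = 35.
|S1∩S2|: x∈[0,3], y∈[3,6] → 3·3 = 9.
|S1 ∪ S2| = 50 − 9 = 41.00.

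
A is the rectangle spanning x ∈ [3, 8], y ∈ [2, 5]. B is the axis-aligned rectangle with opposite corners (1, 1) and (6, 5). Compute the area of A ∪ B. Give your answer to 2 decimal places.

By inclusion–exclusion:
Individual areas: |A| = 15, |B| = 20.
|A∩B|: x∈[3,6], y∈[2,5] → 3·3 = 9.
|A ∪ B| = 35 − 9 = 26.00.

26.00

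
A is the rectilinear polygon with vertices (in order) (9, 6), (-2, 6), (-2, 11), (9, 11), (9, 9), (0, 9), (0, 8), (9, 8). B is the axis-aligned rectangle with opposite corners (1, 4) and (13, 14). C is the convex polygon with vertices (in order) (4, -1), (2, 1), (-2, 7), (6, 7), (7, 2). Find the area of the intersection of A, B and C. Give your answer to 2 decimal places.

5.10

The intersection is the polygon with vertices (1,7), (6,7), (6.2,6), (1,6).
By the shoelace formula its area is 5.10.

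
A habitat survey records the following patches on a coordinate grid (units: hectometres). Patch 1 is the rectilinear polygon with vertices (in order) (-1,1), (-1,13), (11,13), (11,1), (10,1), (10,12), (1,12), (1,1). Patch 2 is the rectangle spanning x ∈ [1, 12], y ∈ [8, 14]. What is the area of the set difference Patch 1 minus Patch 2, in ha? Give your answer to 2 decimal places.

|Patch 1| = 45, |Patch 1∩Patch 2| = 14.
|Patch 1 ∖ Patch 2| = |Patch 1| − |Patch 1∩Patch 2| = 45 − 14 = 31.00.

31.00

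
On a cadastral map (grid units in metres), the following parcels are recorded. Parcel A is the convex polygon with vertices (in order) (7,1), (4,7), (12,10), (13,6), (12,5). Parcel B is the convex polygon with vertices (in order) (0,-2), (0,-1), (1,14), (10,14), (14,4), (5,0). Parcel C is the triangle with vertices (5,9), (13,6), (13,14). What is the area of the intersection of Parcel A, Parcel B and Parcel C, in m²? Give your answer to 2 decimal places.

The intersection is the polygon with vertices (11.652,9.87), (12.667,7.333), (13,6), (7.167,8.188).
By the shoelace formula its area is 10.07.

10.07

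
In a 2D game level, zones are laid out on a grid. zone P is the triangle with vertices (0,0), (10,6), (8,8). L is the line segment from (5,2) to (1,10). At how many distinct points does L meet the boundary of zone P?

2

The segment meets the boundary at (4,4), (4.615,2.769).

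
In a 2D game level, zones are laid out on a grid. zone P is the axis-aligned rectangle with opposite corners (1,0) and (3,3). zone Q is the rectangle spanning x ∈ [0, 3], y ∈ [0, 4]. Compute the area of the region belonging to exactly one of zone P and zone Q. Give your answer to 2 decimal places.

|zone P∩zone Q|: x∈[1,3], y∈[0,3] → 2·3 = 6.
|zone P △ zone Q| = |zone P| + |zone Q| − 2·|zone P∩zone Q| = 6 + 12 − 12 = 6.00.

6.00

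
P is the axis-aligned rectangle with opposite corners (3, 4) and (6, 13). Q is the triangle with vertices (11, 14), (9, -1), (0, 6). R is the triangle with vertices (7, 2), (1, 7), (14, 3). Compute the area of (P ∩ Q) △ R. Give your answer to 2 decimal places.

|P ∩ Q| = 15.8182.
|(P ∩ Q) ∩ R| = 4.7026.
|(P ∩ Q) △ R| = 15.8182 + 20.5 − 9.4051 = 26.91.

26.91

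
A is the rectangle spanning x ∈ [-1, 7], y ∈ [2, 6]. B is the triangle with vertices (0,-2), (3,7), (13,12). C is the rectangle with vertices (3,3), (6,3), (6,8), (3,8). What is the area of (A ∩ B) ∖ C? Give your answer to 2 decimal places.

|A ∩ B| = 14.1868.
|(A ∩ B) ∩ C| = 8.0082.
|(A ∩ B) ∖ C| = 14.1868 − 8.0082 = 6.18.

6.18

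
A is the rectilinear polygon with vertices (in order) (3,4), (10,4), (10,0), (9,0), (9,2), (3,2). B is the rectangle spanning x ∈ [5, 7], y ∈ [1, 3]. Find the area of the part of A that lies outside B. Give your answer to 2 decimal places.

|A| = 16, |A∩B| = 2.
|A ∖ B| = |A| − |A∩B| = 16 − 2 = 14.00.

14.00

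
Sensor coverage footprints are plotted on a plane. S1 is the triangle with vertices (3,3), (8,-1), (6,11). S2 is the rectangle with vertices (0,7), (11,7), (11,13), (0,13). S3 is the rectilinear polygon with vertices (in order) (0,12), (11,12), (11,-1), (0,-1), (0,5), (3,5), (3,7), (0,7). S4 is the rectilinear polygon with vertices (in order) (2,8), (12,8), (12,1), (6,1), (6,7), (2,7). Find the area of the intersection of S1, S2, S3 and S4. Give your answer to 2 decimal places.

1.90

The intersection is the polygon with vertices (6,7), (4.5,7), (4.875,8), (6.5,8), (6.667,7).
By the shoelace formula its area is 1.90.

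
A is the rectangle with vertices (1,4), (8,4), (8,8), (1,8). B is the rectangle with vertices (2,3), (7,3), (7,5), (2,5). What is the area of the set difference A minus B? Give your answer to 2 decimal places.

|A∩B|: x∈[2,7], y∈[4,5] → 5·1 = 5.
|A| = 28.
|A ∖ B| = |A| − |A∩B| = 28 − 5 = 23.00.

23.00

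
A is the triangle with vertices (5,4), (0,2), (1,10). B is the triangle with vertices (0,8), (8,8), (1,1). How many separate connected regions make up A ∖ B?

A ∖ B splits into 3 disjoint pieces (area 0.6333, area 1.2324, area 1.5833).

3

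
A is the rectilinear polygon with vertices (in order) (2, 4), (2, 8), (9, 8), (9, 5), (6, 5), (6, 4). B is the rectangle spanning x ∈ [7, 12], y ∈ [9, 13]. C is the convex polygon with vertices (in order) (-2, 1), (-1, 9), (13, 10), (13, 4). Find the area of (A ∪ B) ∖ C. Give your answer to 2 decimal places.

|A ∪ B| = 45.
|(A ∪ B) ∩ C| = 28.75.
|(A ∪ B) ∖ C| = 45 − 28.75 = 16.25.

16.25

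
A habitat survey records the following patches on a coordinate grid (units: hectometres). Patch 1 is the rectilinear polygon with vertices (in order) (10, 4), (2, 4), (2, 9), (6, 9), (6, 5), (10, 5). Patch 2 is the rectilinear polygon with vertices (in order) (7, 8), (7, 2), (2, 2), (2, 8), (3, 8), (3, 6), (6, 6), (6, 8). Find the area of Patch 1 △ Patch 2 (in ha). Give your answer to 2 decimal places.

|Patch 1| = 24, |Patch 2| = 24, |Patch 1∩Patch 2| = 11.
|Patch 1 △ Patch 2| = |Patch 1| + |Patch 2| − 2·|Patch 1∩Patch 2| = 24 + 24 − 22 = 26.00.

26.00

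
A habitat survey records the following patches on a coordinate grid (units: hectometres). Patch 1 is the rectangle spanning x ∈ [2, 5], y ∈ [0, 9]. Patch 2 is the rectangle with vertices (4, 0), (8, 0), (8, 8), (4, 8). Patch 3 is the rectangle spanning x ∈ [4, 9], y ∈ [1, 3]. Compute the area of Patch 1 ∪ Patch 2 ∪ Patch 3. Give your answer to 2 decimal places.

53.00

By inclusion–exclusion:
Individual areas: |Patch 1| = 27, |Patch 2| = 32, |Patch 3| = 10.
|Patch 1∩Patch 2|: x∈[4,5], y∈[0,8] → 1·8 = 8.
|Patch 1∩Patch 3|: x∈[4,5], y∈[1,3] → 1·2 = 2.
|Patch 2∩Patch 3|: x∈[4,8], y∈[1,3] → 4·2 = 8.
|Patch 1∩Patch 2∩Patch 3| = 2.
|Patch 1 ∪ Patch 2 ∪ Patch 3| = 69 − 18 + 2 = 53.00.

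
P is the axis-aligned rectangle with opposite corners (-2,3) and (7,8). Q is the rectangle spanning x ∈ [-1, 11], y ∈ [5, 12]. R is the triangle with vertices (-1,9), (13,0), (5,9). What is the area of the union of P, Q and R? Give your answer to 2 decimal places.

By inclusion–exclusion:
Individual areas: |P| = 45, |Q| = 84, |R| = 27.
|P∩Q|: x∈[-1,7], y∈[5,8] → 8·3 = 24.
|P∩R| = 12.6548.
|Q∩R| = 18.6667.
|P∩Q∩R| = 11.6389.
|P ∪ Q ∪ R| = 156 − 55.3214 + 11.6389 = 112.32.

112.32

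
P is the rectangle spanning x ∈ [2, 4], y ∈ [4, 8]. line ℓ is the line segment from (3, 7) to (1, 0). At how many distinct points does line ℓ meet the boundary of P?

The segment meets the boundary at (2.143,4).

1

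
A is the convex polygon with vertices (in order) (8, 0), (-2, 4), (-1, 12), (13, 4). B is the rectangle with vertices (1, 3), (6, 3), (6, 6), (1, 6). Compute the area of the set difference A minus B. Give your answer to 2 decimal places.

|A| = 90, |A∩B| = 15.
|A ∖ B| = |A| − |A∩B| = 90 − 15 = 75.00.

75.00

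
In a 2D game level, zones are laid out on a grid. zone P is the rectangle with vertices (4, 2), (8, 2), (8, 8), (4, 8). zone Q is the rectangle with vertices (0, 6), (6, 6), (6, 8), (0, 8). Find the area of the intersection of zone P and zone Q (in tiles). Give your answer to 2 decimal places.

|zone P∩zone Q|: x∈[4,6], y∈[6,8] → 2·2 = 4.

4.00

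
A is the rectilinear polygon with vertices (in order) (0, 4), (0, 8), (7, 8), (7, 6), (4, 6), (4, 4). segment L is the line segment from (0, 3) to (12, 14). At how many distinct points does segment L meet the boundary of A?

2

The segment meets the boundary at (1.091,4), (5.455,8).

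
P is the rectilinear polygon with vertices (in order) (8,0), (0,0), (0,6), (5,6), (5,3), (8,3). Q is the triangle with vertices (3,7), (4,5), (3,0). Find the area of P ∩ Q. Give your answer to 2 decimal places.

3.25

The intersection is the polygon with vertices (3.5,6), (4,5), (3,0), (3,6).
By the shoelace formula its area is 3.25.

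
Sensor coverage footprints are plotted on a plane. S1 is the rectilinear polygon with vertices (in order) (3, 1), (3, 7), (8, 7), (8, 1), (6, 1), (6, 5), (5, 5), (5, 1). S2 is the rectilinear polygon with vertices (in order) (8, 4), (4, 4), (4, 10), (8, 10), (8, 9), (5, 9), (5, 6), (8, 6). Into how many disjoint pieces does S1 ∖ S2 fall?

3

S1 ∖ S2 splits into 3 disjoint pieces (area 9, area 3, area 6).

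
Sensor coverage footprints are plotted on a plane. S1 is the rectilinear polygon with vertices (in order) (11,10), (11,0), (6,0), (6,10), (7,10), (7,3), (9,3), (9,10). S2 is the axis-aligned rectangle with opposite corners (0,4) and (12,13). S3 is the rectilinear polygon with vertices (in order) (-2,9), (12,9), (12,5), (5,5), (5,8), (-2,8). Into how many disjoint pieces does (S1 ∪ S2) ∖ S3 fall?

2

(S1 ∪ S2) ∖ S3 splits into 2 disjoint pieces (area 45, area 48).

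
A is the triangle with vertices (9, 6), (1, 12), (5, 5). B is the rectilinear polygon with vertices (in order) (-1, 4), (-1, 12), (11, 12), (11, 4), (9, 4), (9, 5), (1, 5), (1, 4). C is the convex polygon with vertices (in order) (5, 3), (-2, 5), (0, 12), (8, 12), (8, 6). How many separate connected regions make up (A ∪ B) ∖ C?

(A ∪ B) ∖ C splits into 3 disjoint pieces (area 1.75, area 23.5, area 0.8571).

3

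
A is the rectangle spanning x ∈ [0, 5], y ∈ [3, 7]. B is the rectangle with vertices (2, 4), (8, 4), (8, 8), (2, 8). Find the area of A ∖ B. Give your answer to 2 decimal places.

|A∩B|: x∈[2,5], y∈[4,7] → 3·3 = 9.
|A| = 20.
|A ∖ B| = |A| − |A∩B| = 20 − 9 = 11.00.

11.00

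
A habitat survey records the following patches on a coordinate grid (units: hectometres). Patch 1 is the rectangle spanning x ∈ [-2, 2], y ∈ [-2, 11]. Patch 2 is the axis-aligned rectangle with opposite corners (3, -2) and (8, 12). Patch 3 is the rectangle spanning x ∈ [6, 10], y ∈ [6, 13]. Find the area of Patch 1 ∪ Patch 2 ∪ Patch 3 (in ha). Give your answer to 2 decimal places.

By inclusion–exclusion:
Individual areas: |Patch 1| = 52, |Patch 2| = 70, |Patch 3| = 28.
|Patch 1∩Patch 2| = 0 (no overlap).
|Patch 1∩Patch 3| = 0 (no overlap).
|Patch 2∩Patch 3|: x∈[6,8], y∈[6,12] → 2·6 = 12.
|Patch 1∩Patch 2∩Patch 3| = 0.
|Patch 1 ∪ Patch 2 ∪ Patch 3| = 150 − 12 + 0 = 138.00.

138.00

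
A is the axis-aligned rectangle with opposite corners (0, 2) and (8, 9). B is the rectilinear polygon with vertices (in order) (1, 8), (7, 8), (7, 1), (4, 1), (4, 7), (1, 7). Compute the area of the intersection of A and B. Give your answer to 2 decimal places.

21.00

The intersection is the polygon with vertices (4,2), (4,7), (1,7), (1,8), (7,8), (7,2).
By the shoelace formula its area is 21.00.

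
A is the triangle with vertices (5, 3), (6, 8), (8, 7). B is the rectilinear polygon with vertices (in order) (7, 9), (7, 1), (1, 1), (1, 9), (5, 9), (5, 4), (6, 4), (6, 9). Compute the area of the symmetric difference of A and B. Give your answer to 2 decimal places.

42.45

|A| = 5.5, |B| = 43, |A∩B| = 3.025.
|A △ B| = |A| + |B| − 2·|A∩B| = 5.5 + 43 − 6.05 = 42.45.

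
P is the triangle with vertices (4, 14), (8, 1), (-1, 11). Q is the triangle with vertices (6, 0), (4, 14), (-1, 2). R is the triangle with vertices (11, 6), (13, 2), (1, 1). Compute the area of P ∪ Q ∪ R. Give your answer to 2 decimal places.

87.38

By inclusion–exclusion:
Individual areas: |P| = 38.5, |Q| = 47, |R| = 25.
|P∩Q| = 16.6386.
|P∩R| = 2.077.
|Q∩R| = 4.4014.
|P∩Q∩R| = 0.
|P ∪ Q ∪ R| = 110.5 − 23.1169 + 0 = 87.38.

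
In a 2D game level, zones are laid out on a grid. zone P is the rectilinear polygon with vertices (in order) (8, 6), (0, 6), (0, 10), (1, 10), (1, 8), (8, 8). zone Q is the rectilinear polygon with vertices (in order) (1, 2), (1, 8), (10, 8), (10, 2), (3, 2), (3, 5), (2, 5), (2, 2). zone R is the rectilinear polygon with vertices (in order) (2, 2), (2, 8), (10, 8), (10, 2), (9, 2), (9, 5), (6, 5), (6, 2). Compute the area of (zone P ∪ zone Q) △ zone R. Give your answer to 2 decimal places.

|zone P ∪ zone Q| = 55.
|(zone P ∪ zone Q) ∩ zone R| = 36.
|(zone P ∪ zone Q) △ zone R| = 55 + 39 − 72 = 22.00.

22.00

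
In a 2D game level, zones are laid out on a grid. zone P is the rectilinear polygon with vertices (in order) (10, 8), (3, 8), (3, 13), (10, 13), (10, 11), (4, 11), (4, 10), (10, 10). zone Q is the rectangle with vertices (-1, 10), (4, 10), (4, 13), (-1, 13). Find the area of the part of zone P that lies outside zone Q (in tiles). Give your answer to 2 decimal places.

26.00

|zone P| = 29, |zone P∩zone Q| = 3.
|zone P ∖ zone Q| = |zone P| − |zone P∩zone Q| = 29 − 3 = 26.00.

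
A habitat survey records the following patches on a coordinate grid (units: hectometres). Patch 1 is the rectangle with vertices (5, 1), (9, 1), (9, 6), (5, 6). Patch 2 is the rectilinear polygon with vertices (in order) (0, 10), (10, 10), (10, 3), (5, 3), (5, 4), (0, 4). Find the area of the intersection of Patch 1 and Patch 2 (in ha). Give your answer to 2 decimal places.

12.00

The intersection is the polygon with vertices (5,6), (9,6), (9,3), (5,3), (5,4).
By the shoelace formula its area is 12.00.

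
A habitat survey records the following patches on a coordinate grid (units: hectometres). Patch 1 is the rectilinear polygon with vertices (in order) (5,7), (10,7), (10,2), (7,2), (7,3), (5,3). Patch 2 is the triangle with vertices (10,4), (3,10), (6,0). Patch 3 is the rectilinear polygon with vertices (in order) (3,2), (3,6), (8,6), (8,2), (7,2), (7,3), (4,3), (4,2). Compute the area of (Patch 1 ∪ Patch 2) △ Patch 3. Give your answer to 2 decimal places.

|Patch 1 ∪ Patch 2| = 33.2667.
|(Patch 1 ∪ Patch 2) ∩ Patch 3| = 11.0667.
|(Patch 1 ∪ Patch 2) △ Patch 3| = 33.2667 + 17 − 22.1333 = 28.13.

28.13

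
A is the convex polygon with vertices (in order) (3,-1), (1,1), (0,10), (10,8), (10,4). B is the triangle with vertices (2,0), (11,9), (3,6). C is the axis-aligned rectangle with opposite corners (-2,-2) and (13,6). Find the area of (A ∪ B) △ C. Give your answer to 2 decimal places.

104.87

|A ∪ B| = 74.6522.
|(A ∪ B) ∩ C| = 44.8889.
|(A ∪ B) △ C| = 74.6522 + 120 − 89.7778 = 104.87.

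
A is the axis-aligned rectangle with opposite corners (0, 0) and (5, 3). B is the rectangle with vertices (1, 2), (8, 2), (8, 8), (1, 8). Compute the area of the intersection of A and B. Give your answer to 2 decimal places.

4.00

|A∩B|: x∈[1,5], y∈[2,3] → 4·1 = 4.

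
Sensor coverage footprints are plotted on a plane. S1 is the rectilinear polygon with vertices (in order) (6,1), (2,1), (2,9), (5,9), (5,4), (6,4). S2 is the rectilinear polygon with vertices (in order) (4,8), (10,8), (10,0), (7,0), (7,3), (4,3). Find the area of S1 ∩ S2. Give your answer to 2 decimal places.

The intersection is the polygon with vertices (5,4), (6,4), (6,3), (4,3), (4,8), (5,8).
By the shoelace formula its area is 6.00.

6.00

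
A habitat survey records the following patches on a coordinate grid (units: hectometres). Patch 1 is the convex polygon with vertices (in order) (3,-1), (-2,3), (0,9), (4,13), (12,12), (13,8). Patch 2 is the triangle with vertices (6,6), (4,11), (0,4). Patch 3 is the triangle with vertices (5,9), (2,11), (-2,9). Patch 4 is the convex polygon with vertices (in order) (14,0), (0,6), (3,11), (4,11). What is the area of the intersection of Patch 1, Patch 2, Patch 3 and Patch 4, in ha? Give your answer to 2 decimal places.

1.09

The intersection is the polygon with vertices (4.727,9.182), (4.8,9), (2.857,9), (3.448,10.034).
By the shoelace formula its area is 1.09.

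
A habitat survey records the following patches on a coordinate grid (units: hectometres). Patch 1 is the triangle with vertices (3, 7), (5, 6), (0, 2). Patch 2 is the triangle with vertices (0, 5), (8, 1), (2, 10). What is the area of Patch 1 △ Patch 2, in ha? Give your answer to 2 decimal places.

20.41

|Patch 1| = 6.5, |Patch 2| = 24, |Patch 1∩Patch 2| = 5.0447.
|Patch 1 △ Patch 2| = |Patch 1| + |Patch 2| − 2·|Patch 1∩Patch 2| = 6.5 + 24 − 10.0895 = 20.41.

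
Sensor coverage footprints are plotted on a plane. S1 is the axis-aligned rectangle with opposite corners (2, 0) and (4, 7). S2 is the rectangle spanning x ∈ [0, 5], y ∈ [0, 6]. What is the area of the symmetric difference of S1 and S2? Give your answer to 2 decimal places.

|S1∩S2|: x∈[2,4], y∈[0,6] → 2·6 = 12.
|S1 △ S2| = |S1| + |S2| − 2·|S1∩S2| = 14 + 30 − 24 = 20.00.

20.00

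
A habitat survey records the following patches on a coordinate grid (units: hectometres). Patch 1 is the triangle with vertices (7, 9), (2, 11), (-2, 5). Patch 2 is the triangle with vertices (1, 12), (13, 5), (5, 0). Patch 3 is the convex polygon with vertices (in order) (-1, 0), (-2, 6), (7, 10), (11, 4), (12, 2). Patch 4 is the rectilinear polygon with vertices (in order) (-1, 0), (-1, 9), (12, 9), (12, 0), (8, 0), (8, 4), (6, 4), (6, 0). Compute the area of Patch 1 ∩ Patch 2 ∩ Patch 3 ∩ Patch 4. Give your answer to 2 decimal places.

3.28

The intersection is the polygon with vertices (2.645,7.064), (2.355,7.936), (4.75,9), (6.143,9), (6.513,8.784).
By the shoelace formula its area is 3.28.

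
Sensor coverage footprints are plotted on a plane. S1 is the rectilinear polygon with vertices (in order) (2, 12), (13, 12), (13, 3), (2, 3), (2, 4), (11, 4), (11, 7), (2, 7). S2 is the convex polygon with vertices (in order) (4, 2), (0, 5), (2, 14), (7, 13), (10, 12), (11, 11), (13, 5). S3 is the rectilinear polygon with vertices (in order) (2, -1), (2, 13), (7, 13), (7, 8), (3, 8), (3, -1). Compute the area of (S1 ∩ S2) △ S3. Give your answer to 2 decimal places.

|S1 ∩ S2| = 57.5.
|(S1 ∩ S2) ∩ S3| = 21.8333.
|(S1 ∩ S2) △ S3| = 57.5 + 34 − 43.6667 = 47.83.

47.83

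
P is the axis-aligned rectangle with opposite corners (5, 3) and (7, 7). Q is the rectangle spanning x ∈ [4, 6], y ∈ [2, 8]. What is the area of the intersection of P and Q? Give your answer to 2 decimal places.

4.00

|P∩Q|: x∈[5,6], y∈[3,7] → 1·4 = 4.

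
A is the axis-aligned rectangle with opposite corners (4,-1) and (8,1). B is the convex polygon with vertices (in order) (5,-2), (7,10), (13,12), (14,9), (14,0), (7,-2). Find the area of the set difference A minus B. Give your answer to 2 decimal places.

|A| = 8, |A∩B| = 5.3333.
|A ∖ B| = |A| − |A∩B| = 8 − 5.3333 = 2.67.

2.67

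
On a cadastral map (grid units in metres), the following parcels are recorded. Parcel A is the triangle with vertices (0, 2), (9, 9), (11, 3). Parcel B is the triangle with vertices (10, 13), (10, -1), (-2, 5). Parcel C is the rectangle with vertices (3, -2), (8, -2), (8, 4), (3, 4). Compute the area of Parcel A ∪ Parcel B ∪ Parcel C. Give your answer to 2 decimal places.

103.57

By inclusion–exclusion:
Individual areas: |Parcel A| = 34, |Parcel B| = 84, |Parcel C| = 30.
|Parcel A∩Parcel B| = 30.6351.
|Parcel A∩Parcel C| = 7.5.
|Parcel B∩Parcel C| = 13.75.
|Parcel A∩Parcel B∩Parcel C| = 7.4563.
|Parcel A ∪ Parcel B ∪ Parcel C| = 148 − 51.8851 + 7.4563 = 103.57.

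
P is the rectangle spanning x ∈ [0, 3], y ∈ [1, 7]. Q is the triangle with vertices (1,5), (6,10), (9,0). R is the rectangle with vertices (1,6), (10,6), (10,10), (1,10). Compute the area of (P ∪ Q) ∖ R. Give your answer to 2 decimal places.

|P ∪ Q| = 47.25.
|(P ∪ Q) ∩ R| = 11.9.
|(P ∪ Q) ∖ R| = 47.25 − 11.9 = 35.35.

35.35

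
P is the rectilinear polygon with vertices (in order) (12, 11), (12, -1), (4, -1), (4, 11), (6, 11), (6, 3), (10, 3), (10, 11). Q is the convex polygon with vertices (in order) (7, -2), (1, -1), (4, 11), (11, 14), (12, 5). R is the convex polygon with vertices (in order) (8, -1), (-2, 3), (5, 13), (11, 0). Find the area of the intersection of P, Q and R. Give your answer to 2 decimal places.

The intersection is the polygon with vertices (4,11), (5.923,11), (6,10.833), (6,3), (9.615,3), (9.991,2.187), (7.778,-0.911), (4,0.6).
By the shoelace formula its area is 32.99.

32.99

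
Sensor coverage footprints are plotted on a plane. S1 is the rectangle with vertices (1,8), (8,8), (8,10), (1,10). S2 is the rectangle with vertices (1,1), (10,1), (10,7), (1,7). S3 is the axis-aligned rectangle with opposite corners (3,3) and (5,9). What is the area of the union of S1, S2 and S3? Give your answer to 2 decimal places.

70.00

By inclusion–exclusion:
Individual areas: |S1| = 14, |S2| = 54, |S3| = 12.
|S1∩S2| = 0 (no overlap).
|S1∩S3|: x∈[3,5], y∈[8,9] → 2·1 = 2.
|S2∩S3|: x∈[3,5], y∈[3,7] → 2·4 = 8.
|S1∩S2∩S3| = 0.
|S1 ∪ S2 ∪ S3| = 80 − 10 + 0 = 70.00.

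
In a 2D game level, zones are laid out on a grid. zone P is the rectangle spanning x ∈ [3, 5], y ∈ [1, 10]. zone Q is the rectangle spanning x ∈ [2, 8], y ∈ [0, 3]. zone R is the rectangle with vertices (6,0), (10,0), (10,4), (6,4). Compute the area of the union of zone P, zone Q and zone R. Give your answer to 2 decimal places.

42.00

By inclusion–exclusion:
Individual areas: |zone P| = 18, |zone Q| = 18, |zone R| = 16.
|zone P∩zone Q|: x∈[3,5], y∈[1,3] → 2·2 = 4.
|zone P∩zone R| = 0 (no overlap).
|zone Q∩zone R|: x∈[6,8], y∈[0,3] → 2·3 = 6.
|zone P∩zone Q∩zone R| = 0.
|zone P ∪ zone Q ∪ zone R| = 52 − 10 + 0 = 42.00.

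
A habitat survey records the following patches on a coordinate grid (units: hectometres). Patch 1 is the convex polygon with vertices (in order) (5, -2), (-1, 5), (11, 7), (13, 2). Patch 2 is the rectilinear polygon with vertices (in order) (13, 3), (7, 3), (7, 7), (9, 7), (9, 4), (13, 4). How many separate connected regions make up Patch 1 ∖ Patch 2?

Patch 1 ∖ Patch 2 splits into 2 disjoint pieces (area 54.1333, area 7.4667).

2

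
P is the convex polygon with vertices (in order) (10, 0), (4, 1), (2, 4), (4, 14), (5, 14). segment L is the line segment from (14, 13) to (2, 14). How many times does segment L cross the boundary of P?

2

The segment meets the boundary at (3.967,13.836), (5.092,13.742).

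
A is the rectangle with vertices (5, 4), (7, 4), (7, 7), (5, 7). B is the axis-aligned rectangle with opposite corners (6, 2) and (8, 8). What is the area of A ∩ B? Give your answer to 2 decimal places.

3.00

|A∩B|: x∈[6,7], y∈[4,7] → 1·3 = 3.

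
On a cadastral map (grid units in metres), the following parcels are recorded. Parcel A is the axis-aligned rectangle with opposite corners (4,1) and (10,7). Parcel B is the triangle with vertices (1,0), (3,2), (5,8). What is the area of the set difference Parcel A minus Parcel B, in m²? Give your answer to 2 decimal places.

|Parcel A| = 36, |Parcel A∩Parcel B| = 0.4167.
|Parcel A ∖ Parcel B| = |Parcel A| − |Parcel A∩Parcel B| = 36 − 0.4167 = 35.58.

35.58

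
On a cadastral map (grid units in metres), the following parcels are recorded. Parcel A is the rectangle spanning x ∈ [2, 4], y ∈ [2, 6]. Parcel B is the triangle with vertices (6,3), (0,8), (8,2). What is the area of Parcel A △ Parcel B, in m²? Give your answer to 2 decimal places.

9.20

|Parcel A| = 8, |Parcel B| = 2, |Parcel A∩Parcel B| = 0.4.
|Parcel A △ Parcel B| = |Parcel A| + |Parcel B| − 2·|Parcel A∩Parcel B| = 8 + 2 − 0.8 = 9.20.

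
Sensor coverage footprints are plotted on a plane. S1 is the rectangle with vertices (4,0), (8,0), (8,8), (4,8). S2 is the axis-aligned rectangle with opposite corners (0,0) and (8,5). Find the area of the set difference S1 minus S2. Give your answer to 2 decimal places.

|S1∩S2|: x∈[4,8], y∈[0,5] → 4·5 = 20.
|S1| = 32.
|S1 ∖ S2| = |S1| − |S1∩S2| = 32 − 20 = 12.00.

12.00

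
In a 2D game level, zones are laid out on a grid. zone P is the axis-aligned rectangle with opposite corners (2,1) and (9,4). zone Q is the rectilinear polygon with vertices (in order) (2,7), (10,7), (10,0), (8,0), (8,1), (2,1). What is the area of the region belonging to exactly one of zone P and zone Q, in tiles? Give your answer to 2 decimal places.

29.00

|zone P| = 21, |zone Q| = 50, |zone P∩zone Q| = 21.
|zone P △ zone Q| = |zone P| + |zone Q| − 2·|zone P∩zone Q| = 21 + 50 − 42 = 29.00.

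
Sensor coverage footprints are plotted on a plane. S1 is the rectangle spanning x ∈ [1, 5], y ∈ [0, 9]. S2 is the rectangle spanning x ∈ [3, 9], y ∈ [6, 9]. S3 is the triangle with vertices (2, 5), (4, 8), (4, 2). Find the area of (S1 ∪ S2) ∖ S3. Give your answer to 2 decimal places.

|S1 ∪ S2| = 48.
|(S1 ∪ S2) ∩ S3| = 6.
|(S1 ∪ S2) ∖ S3| = 48 − 6 = 42.00.

42.00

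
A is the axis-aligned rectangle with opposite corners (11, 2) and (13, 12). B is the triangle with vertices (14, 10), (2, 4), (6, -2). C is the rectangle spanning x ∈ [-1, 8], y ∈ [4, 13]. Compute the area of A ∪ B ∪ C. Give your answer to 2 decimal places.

By inclusion–exclusion:
Individual areas: |A| = 20, |B| = 48, |C| = 81.
|A∩B| = 4.
|A∩C| = 0 (no overlap).
|B∩C| = 9.
|A∩B∩C| = 0.
|A ∪ B ∪ C| = 149 − 13 + 0 = 136.00.

136.00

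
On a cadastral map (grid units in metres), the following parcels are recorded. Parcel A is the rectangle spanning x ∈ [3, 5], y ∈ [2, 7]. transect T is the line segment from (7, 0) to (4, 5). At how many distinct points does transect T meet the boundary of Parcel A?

1

The segment meets the boundary at (5,3.333).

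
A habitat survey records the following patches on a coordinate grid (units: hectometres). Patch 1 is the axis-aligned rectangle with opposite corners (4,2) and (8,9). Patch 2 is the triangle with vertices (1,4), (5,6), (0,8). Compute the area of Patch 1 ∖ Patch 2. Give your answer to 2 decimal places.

|Patch 1| = 28, |Patch 1∩Patch 2| = 0.45.
|Patch 1 ∖ Patch 2| = |Patch 1| − |Patch 1∩Patch 2| = 28 − 0.45 = 27.55.

27.55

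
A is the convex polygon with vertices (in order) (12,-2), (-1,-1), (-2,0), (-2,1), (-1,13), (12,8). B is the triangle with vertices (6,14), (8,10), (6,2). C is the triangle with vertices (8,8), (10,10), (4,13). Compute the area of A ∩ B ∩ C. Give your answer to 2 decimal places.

1.01

The intersection is the polygon with vertices (7.619,8.476), (6.222,10.222), (7.895,9.579).
By the shoelace formula its area is 1.01.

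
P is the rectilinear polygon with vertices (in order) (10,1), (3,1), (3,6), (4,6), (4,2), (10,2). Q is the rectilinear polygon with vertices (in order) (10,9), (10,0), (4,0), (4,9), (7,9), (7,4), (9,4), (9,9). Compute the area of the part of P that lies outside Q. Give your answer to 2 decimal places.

5.00

|P| = 11, |P∩Q| = 6.
|P ∖ Q| = |P| − |P∩Q| = 11 − 6 = 5.00.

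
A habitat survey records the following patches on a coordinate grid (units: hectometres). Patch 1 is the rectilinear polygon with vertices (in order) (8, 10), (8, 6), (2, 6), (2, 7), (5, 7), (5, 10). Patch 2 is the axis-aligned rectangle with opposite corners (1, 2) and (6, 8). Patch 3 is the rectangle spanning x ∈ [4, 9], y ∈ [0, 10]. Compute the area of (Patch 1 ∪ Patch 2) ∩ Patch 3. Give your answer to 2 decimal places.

The region (Patch 1 ∪ Patch 2) ∩ Patch 3 is the polygon with vertices (6,6), (6,2), (4,2), (4,8), (5,8), (5,10), (8,10), (8,6).
By the shoelace formula its area is 22.00.

22.00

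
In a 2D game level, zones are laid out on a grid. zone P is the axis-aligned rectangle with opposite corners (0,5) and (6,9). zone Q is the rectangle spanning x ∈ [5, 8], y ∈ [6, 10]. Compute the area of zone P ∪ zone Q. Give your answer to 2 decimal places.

By inclusion–exclusion:
Individual areas: |zone P| = 24, |zone Q| = 12.
|zone P∩zone Q|: x∈[5,6], y∈[6,9] → 1·3 = 3.
|zone P ∪ zone Q| = 36 − 3 = 33.00.

33.00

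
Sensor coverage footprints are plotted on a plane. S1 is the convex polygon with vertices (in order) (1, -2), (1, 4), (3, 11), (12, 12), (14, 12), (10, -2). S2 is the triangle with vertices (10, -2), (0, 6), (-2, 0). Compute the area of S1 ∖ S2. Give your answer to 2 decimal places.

115.02

|S1| = 140.5, |S1∩S2| = 25.4826.
|S1 ∖ S2| = |S1| − |S1∩S2| = 140.5 − 25.4826 = 115.02.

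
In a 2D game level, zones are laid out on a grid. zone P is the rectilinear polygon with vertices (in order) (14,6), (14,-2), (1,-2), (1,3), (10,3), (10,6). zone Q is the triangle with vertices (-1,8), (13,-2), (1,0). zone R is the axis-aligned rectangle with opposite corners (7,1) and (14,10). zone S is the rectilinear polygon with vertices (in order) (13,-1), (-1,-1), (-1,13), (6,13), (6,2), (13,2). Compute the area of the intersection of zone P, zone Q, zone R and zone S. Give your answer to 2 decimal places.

The intersection is the polygon with vertices (7,1), (7,2), (7.4,2), (8.8,1).
By the shoelace formula its area is 1.10.

1.10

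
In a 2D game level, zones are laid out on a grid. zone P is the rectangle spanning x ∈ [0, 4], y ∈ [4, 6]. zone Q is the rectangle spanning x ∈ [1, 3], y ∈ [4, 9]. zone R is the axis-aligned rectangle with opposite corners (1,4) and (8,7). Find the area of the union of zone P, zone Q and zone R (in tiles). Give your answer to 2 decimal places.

27.00

By inclusion–exclusion:
Individual areas: |zone P| = 8, |zone Q| = 10, |zone R| = 21.
|zone P∩zone Q|: x∈[1,3], y∈[4,6] → 2·2 = 4.
|zone P∩zone R|: x∈[1,4], y∈[4,6] → 3·2 = 6.
|zone Q∩zone R|: x∈[1,3], y∈[4,7] → 2·3 = 6.
|zone P∩zone Q∩zone R| = 4.
|zone P ∪ zone Q ∪ zone R| = 39 − 16 + 4 = 27.00.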